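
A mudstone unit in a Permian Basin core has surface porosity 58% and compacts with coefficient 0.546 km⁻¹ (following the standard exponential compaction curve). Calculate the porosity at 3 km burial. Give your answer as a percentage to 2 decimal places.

11.27%

φ = φ₀·exp(−β·Z) = 0.58 × exp(−0.546 × 3) = 0.58 × exp(−1.638)
  = 0.58 × 0.1944 = 0.1127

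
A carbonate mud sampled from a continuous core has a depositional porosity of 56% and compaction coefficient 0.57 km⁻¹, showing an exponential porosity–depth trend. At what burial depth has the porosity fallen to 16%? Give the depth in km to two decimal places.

Invert Athy's law: d = ln(phi₀/phi) / k
d = ln(0.56/0.16) / 0.57 = ln(3.5) / 0.57 = 1.2528 / 0.57 = 2.198 km

2.20 km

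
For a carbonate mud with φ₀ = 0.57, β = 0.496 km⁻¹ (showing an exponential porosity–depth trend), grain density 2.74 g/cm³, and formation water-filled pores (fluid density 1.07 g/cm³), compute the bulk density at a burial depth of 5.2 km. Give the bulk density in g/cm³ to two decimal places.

2.67 g/cm³

Porosity at depth: φ = 0.57·exp(−0.496×5.2) = 0.57×0.0758 = 0.0432
Bulk density: ρ_b = (1−φ)ρ_g + φ·ρ_f = 0.9568×2.74 + 0.0432×1.07
       = 2.622 + 0.046 = 2.668 g/cm³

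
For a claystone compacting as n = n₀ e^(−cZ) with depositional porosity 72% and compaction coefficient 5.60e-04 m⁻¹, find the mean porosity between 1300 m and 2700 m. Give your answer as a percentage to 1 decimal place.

24.1%

Working in km (1 km = 1000 m; c in km⁻¹ = c in m⁻¹ × 1000):
⟨n⟩ = (1/(Z₂−Z₁)) ∫ n₀ e^(−cZ) dZ = n₀·(e^(−c·Z₁) − e^(−c·Z₂)) / (c·(Z₂−Z₁))
e^(−0.56×1.3) = 0.4829; e^(−0.56×2.7) = 0.2205
⟨n⟩ = 0.72 × (0.4829 − 0.2205) / (0.56 × 1.4) = 0.72 × 0.3347 = 0.2410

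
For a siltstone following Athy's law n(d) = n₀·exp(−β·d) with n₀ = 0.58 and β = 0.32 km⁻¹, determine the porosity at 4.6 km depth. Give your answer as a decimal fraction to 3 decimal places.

0.133

n = n₀·exp(−β·d) = 0.58 × exp(−0.32 × 4.6) = 0.58 × exp(−1.472)
  = 0.58 × 0.2295 = 0.1331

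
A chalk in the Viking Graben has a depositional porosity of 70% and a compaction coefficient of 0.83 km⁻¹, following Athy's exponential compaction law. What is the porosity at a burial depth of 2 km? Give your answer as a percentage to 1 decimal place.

phi = phi₀·exp(−β·Z) = 0.7 × exp(−0.83 × 2) = 0.7 × exp(−1.66)
  = 0.7 × 0.1901 = 0.1331

13.3%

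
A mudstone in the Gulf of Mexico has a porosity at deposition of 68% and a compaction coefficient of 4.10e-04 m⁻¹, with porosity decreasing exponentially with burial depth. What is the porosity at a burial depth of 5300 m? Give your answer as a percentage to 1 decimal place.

7.7%

Working in km (1 km = 1000 m; c in km⁻¹ = c in m⁻¹ × 1000):
n = n₀·exp(−c·z) = 0.68 × exp(−0.41 × 5.3) = 0.68 × exp(−2.173)
  = 0.68 × 0.1138 = 0.0774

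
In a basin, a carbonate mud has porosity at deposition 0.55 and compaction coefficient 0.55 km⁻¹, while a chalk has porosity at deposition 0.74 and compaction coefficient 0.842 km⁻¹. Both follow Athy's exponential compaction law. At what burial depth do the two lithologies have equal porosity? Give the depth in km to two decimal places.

1.02 km

Set φ₀ₐ e^(−cₐZ) = φ₀ᵦ e^(−cᵦZ) ⇒ ln(φ₀ₐ/φ₀ᵦ) = (cₐ − cᵦ)·Z
Z = ln(0.55/0.74) / (0.55 − 0.842) = -0.2967 / -0.292 = 1.016 km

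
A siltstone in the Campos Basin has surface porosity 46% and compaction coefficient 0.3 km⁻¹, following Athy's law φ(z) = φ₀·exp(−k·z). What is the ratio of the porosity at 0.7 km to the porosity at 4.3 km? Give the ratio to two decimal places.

φ(z₁)/φ(z₂) = e^(−k·z₁)/e^(−k·z₂) = e^{k(z₂−z₁)}
= exp(0.3 × 3.6) = exp(1.08) = 2.9447

2.94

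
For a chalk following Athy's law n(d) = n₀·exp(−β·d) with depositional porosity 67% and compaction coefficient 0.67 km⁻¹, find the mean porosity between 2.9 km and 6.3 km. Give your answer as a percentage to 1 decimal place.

⟨n⟩ = (1/(d₂−d₁)) ∫ n₀ e^(−βd) dd = n₀·(e^(−β·d₁) − e^(−β·d₂)) / (β·(d₂−d₁))
e^(−0.67×2.9) = 0.1433; e^(−0.67×6.3) = 0.0147
⟨n⟩ = 0.67 × (0.1433 − 0.0147) / (0.67 × 3.4) = 0.67 × 0.0564 = 0.0378

3.8%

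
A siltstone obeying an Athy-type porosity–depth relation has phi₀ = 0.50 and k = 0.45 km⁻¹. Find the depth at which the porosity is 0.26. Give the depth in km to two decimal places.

1.45 km

Invert Athy's law: z = ln(phi₀/phi) / k
z = ln(0.5/0.26) / 0.45 = ln(1.923) / 0.45 = 0.6539 / 0.45 = 1.453 km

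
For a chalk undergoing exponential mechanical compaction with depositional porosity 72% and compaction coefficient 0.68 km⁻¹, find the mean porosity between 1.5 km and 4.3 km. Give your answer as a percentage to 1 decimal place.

⟨n⟩ = (1/(d₂−d₁)) ∫ n₀ e^(−kd) dd = n₀·(e^(−k·d₁) − e^(−k·d₂)) / (k·(d₂−d₁))
e^(−0.68×1.5) = 0.3606; e^(−0.68×4.3) = 0.0537
⟨n⟩ = 0.72 × (0.3606 − 0.0537) / (0.68 × 2.8) = 0.72 × 0.1612 = 0.1160

11.6%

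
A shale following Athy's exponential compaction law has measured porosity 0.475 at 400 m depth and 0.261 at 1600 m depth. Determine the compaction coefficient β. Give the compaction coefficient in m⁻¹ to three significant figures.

0.000499 m⁻¹

Working in km (1 km = 1000 m; β in km⁻¹ = β in m⁻¹ × 1000):
Athy: φ(Z) = φ₀ e^(−βZ) ⇒ φ₁/φ₂ = e^{β(Z₂−Z₁)} ⇒ β = ln(φ₁/φ₂)/(Z₂−Z₁)
β = ln(0.475/0.261) / (1.6 − 0.4) = ln(1.82) / 1.2 = 0.5988 / 1.2 = 0.499 km⁻¹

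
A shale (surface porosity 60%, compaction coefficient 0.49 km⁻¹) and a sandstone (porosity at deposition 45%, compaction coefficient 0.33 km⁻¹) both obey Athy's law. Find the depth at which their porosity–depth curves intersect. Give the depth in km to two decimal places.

Set phi₀ₐ e^(−kₐz) = phi₀ᵦ e^(−kᵦz) ⇒ ln(phi₀ₐ/phi₀ᵦ) = (kₐ − kᵦ)·z
z = ln(0.6/0.45) / (0.49 − 0.33) = 0.2877 / 0.16 = 1.798 km

1.80 km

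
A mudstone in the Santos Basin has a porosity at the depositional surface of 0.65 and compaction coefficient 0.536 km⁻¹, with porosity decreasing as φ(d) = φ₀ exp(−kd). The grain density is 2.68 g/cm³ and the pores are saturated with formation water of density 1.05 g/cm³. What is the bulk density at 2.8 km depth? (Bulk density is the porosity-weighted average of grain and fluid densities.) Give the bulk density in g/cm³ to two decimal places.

Porosity at depth: φ = 0.65·exp(−0.536×2.8) = 0.65×0.2230 = 0.1449
Bulk density: ρ_b = (1−φ)ρ_g + φ·ρ_f = 0.8551×2.68 + 0.1449×1.05
       = 2.292 + 0.152 = 2.444 g/cm³

2.44 g/cm³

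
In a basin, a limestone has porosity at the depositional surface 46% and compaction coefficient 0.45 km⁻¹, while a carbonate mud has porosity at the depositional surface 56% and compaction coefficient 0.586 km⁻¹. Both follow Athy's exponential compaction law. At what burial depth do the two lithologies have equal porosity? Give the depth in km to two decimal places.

1.45 km

Set phi₀ₐ e^(−cₐz) = phi₀ᵦ e^(−cᵦz) ⇒ ln(phi₀ₐ/phi₀ᵦ) = (cₐ − cᵦ)·z
z = ln(0.46/0.56) / (0.45 − 0.586) = -0.1967 / -0.136 = 1.446 km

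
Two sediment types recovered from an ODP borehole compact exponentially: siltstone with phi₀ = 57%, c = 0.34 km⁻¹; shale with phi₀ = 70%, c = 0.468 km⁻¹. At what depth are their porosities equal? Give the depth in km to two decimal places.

1.61 km

Set phi₀ₐ e^(−cₐd) = phi₀ᵦ e^(−cᵦd) ⇒ ln(phi₀ₐ/phi₀ᵦ) = (cₐ − cᵦ)·d
d = ln(0.57/0.7) / (0.34 − 0.468) = -0.2054 / -0.128 = 1.605 km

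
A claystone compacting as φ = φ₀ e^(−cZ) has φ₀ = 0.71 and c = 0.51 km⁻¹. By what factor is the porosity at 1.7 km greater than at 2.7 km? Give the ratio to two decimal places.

1.67

φ(Z₁)/φ(Z₂) = e^(−c·Z₁)/e^(−c·Z₂) = e^{c(Z₂−Z₁)}
= exp(0.51 × 1) = exp(0.51) = 1.6653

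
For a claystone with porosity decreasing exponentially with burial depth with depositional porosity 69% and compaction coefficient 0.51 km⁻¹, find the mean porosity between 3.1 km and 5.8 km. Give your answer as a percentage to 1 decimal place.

⟨n⟩ = (1/(Z₂−Z₁)) ∫ n₀ e^(−cZ) dZ = n₀·(e^(−c·Z₁) − e^(−c·Z₂)) / (c·(Z₂−Z₁))
e^(−0.51×3.1) = 0.2058; e^(−0.51×5.8) = 0.0519
⟨n⟩ = 0.69 × (0.2058 − 0.0519) / (0.51 × 2.7) = 0.69 × 0.1117 = 0.0771

7.7%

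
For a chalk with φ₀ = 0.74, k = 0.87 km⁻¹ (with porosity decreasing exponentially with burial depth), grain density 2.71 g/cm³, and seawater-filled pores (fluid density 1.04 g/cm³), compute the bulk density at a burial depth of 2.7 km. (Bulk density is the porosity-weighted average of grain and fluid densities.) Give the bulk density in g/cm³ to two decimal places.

2.59 g/cm³

Porosity at depth: φ = 0.74·exp(−0.87×2.7) = 0.74×0.0955 = 0.0706
Bulk density: ρ_b = (1−φ)ρ_g + φ·ρ_f = 0.9294×2.71 + 0.0706×1.04
       = 2.519 + 0.073 = 2.592 g/cm³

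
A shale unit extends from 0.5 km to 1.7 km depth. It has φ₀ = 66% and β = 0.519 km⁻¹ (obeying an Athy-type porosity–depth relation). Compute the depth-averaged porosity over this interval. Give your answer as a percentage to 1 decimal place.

37.9%

⟨φ⟩ = (1/(z₂−z₁)) ∫ φ₀ e^(−βz) dz = φ₀·(e^(−β·z₁) − e^(−β·z₂)) / (β·(z₂−z₁))
e^(−0.519×0.5) = 0.7714; e^(−0.519×1.7) = 0.4138
⟨φ⟩ = 0.66 × (0.7714 − 0.4138) / (0.519 × 1.2) = 0.66 × 0.5742 = 0.3790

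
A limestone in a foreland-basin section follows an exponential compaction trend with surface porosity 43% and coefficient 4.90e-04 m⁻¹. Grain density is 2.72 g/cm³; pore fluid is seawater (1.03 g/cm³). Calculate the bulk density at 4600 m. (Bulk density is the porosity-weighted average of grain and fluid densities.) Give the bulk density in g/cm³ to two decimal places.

Working in km (1 km = 1000 m; β in km⁻¹ = β in m⁻¹ × 1000):
Porosity at depth: φ = 0.43·exp(−0.49×4.6) = 0.43×0.1050 = 0.0451
Bulk density: ρ_b = (1−φ)ρ_g + φ·ρ_f = 0.9549×2.72 + 0.0451×1.03
       = 2.597 + 0.046 = 2.644 g/cm³

2.64 g/cm³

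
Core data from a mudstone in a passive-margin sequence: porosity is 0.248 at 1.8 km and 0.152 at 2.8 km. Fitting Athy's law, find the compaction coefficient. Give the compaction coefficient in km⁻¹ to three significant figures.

Athy: φ(Z) = φ₀ e^(−cZ) ⇒ φ₁/φ₂ = e^{c(Z₂−Z₁)} ⇒ c = ln(φ₁/φ₂)/(Z₂−Z₁)
c = ln(0.248/0.152) / (2.8 − 1.8) = ln(1.632) / 1 = 0.4895 / 1 = 0.4895 km⁻¹

0.490 km⁻¹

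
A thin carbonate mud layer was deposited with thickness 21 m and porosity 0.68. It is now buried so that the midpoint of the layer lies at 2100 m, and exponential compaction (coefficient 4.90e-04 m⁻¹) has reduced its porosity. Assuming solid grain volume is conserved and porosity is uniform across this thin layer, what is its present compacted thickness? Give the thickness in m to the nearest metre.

Working in km (1 km = 1000 m; k in km⁻¹ = k in m⁻¹ × 1000):
Porosity at 2.1 km: n = 0.68·exp(−0.49×2.1) = 0.2430
Solid-volume conservation: h(1−n) = h₀(1−n₀) ⇒ h = h₀·(1−n₀)/(1−n)
h = 0.021 × (1 − 0.68)/(1 − 0.2430) = 0.021 × 0.4227 = 0.0089 km

9 m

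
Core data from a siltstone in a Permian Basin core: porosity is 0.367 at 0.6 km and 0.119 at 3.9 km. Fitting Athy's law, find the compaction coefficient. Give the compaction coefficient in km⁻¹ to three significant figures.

Athy: n(d) = n₀ e^(−βd) ⇒ n₁/n₂ = e^{β(d₂−d₁)} ⇒ β = ln(n₁/n₂)/(d₂−d₁)
β = ln(0.367/0.119) / (3.9 − 0.6) = ln(3.084) / 3.3 = 1.1262 / 3.3 = 0.3413 km⁻¹

0.341 km⁻¹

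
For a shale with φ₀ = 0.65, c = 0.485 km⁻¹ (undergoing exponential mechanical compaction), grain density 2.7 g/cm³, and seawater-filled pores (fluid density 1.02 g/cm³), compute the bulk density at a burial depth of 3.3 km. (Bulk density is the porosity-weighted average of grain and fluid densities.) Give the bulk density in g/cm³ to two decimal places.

2.48 g/cm³

Porosity at depth: φ = 0.65·exp(−0.485×3.3) = 0.65×0.2018 = 0.1312
Bulk density: ρ_b = (1−φ)ρ_g + φ·ρ_f = 0.8688×2.7 + 0.1312×1.02
       = 2.346 + 0.134 = 2.480 g/cm³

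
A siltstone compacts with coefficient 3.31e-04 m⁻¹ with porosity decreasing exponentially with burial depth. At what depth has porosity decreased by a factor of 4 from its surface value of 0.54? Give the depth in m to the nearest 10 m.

4190 m

Working in km (1 km = 1000 m; β in km⁻¹ = β in m⁻¹ × 1000):
phi/phi₀ = 1/4 ⇒ exp(−β·Z) = 1/4 ⇒ Z = ln(4) / β
Z = 1.3863 / 0.331 = 4.188 km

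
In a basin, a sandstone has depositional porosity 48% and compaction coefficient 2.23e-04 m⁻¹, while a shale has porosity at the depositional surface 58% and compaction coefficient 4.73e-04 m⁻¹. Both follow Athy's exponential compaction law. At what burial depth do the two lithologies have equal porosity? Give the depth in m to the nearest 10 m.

760 m

Working in km (1 km = 1000 m; β in km⁻¹ = β in m⁻¹ × 1000):
Set phi₀ₐ e^(−βₐz) = phi₀ᵦ e^(−βᵦz) ⇒ ln(phi₀ₐ/phi₀ᵦ) = (βₐ − βᵦ)·z
z = ln(0.48/0.58) / (0.223 − 0.473) = -0.1892 / -0.25 = 0.757 km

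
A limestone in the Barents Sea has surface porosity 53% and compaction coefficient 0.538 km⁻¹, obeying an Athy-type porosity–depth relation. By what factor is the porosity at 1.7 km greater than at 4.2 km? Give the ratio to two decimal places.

3.84

φ(Z₁)/φ(Z₂) = e^(−β·Z₁)/e^(−β·Z₂) = e^{β(Z₂−Z₁)}
= exp(0.538 × 2.5) = exp(1.345) = 3.8382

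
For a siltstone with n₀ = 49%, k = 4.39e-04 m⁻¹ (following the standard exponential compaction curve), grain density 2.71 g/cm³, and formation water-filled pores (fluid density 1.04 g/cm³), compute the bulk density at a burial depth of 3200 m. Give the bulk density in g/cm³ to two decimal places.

2.51 g/cm³

Working in km (1 km = 1000 m; k in km⁻¹ = k in m⁻¹ × 1000):
Porosity at depth: n = 0.49·exp(−0.439×3.2) = 0.49×0.2454 = 0.1203
Bulk density: ρ_b = (1−n)ρ_g + n·ρ_f = 0.8797×2.71 + 0.1203×1.04
       = 2.384 + 0.125 = 2.509 g/cm³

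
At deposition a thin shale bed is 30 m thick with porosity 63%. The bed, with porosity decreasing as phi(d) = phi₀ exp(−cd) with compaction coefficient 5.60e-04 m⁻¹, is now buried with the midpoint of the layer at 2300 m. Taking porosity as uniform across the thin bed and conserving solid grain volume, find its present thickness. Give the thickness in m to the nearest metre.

13 m

Working in km (1 km = 1000 m; c in km⁻¹ = c in m⁻¹ × 1000):
Porosity at 2.3 km: phi = 0.63·exp(−0.56×2.3) = 0.1738
Solid-volume conservation: h(1−phi) = h₀(1−phi₀) ⇒ h = h₀·(1−phi₀)/(1−phi)
h = 0.03 × (1 − 0.63)/(1 − 0.1738) = 0.03 × 0.4478 = 0.0134 km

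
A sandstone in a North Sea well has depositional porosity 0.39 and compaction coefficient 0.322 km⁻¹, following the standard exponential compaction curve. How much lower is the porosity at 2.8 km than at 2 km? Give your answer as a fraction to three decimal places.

0.047

n(2) = 0.39·e^(−0.322×2) = 0.2048
n(2.8) = 0.39·e^(−0.322×2.8) = 0.1583
Δn = 0.2048 − 0.1583 = 0.0465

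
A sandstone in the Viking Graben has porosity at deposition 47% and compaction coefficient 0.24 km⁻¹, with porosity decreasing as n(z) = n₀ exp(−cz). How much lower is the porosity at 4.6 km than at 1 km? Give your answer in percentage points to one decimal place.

n(1) = 0.47·e^(−0.24×1) = 0.3697
n(4.6) = 0.47·e^(−0.24×4.6) = 0.1558
Δn = 0.3697 − 0.1558 = 0.2139

21.4 percentage points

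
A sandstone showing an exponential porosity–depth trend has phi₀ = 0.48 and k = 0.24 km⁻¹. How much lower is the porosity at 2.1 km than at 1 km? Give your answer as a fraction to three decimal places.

0.088

phi(1) = 0.48·e^(−0.24×1) = 0.3776
phi(2.1) = 0.48·e^(−0.24×2.1) = 0.2900
Δphi = 0.3776 − 0.2900 = 0.0876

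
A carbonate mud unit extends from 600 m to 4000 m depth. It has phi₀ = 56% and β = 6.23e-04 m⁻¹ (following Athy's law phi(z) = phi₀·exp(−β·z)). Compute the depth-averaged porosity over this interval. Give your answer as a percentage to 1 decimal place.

16.0%

Working in km (1 km = 1000 m; β in km⁻¹ = β in m⁻¹ × 1000):
⟨phi⟩ = (1/(z₂−z₁)) ∫ phi₀ e^(−βz) dz = phi₀·(e^(−β·z₁) − e^(−β·z₂)) / (β·(z₂−z₁))
e^(−0.623×0.6) = 0.6881; e^(−0.623×4) = 0.0827
⟨phi⟩ = 0.56 × (0.6881 − 0.0827) / (0.623 × 3.4) = 0.56 × 0.2858 = 0.1600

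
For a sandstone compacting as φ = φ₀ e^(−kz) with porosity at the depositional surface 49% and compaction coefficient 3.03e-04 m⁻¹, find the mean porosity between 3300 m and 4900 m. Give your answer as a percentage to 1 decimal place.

Working in km (1 km = 1000 m; k in km⁻¹ = k in m⁻¹ × 1000):
⟨φ⟩ = (1/(z₂−z₁)) ∫ φ₀ e^(−kz) dz = φ₀·(e^(−k·z₁) − e^(−k·z₂)) / (k·(z₂−z₁))
e^(−0.303×3.3) = 0.3679; e^(−0.303×4.9) = 0.2266
⟨φ⟩ = 0.49 × (0.3679 − 0.2266) / (0.303 × 1.6) = 0.49 × 0.2916 = 0.1429

14.3%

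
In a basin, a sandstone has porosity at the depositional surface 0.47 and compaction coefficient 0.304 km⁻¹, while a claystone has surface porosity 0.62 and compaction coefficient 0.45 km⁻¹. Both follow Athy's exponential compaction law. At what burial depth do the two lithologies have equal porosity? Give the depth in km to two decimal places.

1.90 km

Set n₀ₐ e^(−kₐz) = n₀ᵦ e^(−kᵦz) ⇒ ln(n₀ₐ/n₀ᵦ) = (kₐ − kᵦ)·z
z = ln(0.47/0.62) / (0.304 − 0.45) = -0.2770 / -0.146 = 1.897 km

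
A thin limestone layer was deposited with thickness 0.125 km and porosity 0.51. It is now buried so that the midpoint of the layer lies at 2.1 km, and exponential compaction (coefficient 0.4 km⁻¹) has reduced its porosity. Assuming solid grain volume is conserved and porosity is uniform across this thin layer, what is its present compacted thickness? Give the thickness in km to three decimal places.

0.079 km

Porosity at 2.1 km: phi = 0.51·exp(−0.4×2.1) = 0.2202
Solid-volume conservation: h(1−phi) = h₀(1−phi₀) ⇒ h = h₀·(1−phi₀)/(1−phi)
h = 0.125 × (1 − 0.51)/(1 − 0.2202) = 0.125 × 0.6283 = 0.0785 km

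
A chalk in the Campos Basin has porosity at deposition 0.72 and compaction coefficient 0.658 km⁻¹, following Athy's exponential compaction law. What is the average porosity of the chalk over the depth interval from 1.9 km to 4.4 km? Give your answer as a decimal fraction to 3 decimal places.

0.101

⟨phi⟩ = (1/(d₂−d₁)) ∫ phi₀ e^(−cd) dd = phi₀·(e^(−c·d₁) − e^(−c·d₂)) / (c·(d₂−d₁))
e^(−0.658×1.9) = 0.2864; e^(−0.658×4.4) = 0.0553
⟨phi⟩ = 0.72 × (0.2864 − 0.0553) / (0.658 × 2.5) = 0.72 × 0.1405 = 0.1012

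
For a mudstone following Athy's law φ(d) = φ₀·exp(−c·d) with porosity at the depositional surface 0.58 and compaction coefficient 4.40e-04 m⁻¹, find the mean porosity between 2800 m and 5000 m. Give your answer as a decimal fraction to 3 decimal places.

Working in km (1 km = 1000 m; c in km⁻¹ = c in m⁻¹ × 1000):
⟨φ⟩ = (1/(d₂−d₁)) ∫ φ₀ e^(−cd) dd = φ₀·(e^(−c·d₁) − e^(−c·d₂)) / (c·(d₂−d₁))
e^(−0.44×2.8) = 0.2917; e^(−0.44×5) = 0.1108
⟨φ⟩ = 0.58 × (0.2917 − 0.1108) / (0.44 × 2.2) = 0.58 × 0.1869 = 0.1084

0.108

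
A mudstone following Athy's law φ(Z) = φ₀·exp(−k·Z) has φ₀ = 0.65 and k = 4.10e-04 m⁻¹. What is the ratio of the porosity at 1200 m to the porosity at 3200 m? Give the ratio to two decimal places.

2.27

Working in km (1 km = 1000 m; k in km⁻¹ = k in m⁻¹ × 1000):
φ(Z₁)/φ(Z₂) = e^(−k·Z₁)/e^(−k·Z₂) = e^{k(Z₂−Z₁)}
= exp(0.41 × 2) = exp(0.82) = 2.2705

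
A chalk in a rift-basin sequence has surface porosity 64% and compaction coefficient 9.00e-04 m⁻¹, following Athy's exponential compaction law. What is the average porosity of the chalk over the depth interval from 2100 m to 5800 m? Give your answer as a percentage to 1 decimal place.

Working in km (1 km = 1000 m; β in km⁻¹ = β in m⁻¹ × 1000):
⟨phi⟩ = (1/(Z₂−Z₁)) ∫ phi₀ e^(−βZ) dZ = phi₀·(e^(−β·Z₁) − e^(−β·Z₂)) / (β·(Z₂−Z₁))
e^(−0.9×2.1) = 0.1511; e^(−0.9×5.8) = 0.0054
⟨phi⟩ = 0.64 × (0.1511 − 0.0054) / (0.9 × 3.7) = 0.64 × 0.0437 = 0.0280

2.8%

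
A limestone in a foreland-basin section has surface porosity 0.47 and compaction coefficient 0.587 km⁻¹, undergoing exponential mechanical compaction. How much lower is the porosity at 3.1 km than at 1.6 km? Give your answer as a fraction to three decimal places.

0.108

φ(1.6) = 0.47·e^(−0.587×1.6) = 0.1837
φ(3.1) = 0.47·e^(−0.587×3.1) = 0.0762
Δφ = 0.1837 − 0.0762 = 0.1076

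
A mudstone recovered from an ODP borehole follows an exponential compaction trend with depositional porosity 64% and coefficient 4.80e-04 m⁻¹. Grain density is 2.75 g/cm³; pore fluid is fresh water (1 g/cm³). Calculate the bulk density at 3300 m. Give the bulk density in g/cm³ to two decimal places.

Working in km (1 km = 1000 m; β in km⁻¹ = β in m⁻¹ × 1000):
Porosity at depth: φ = 0.64·exp(−0.48×3.3) = 0.64×0.2052 = 0.1313
Bulk density: ρ_b = (1−φ)ρ_g + φ·ρ_f = 0.8687×2.75 + 0.1313×1
       = 2.389 + 0.131 = 2.520 g/cm³

2.52 g/cm³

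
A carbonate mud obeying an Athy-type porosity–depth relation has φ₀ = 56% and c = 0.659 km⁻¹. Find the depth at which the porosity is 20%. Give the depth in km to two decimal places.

1.56 km

Invert Athy's law: d = ln(φ₀/φ) / c
d = ln(0.56/0.2) / 0.659 = ln(2.8) / 0.659 = 1.0296 / 0.659 = 1.562 km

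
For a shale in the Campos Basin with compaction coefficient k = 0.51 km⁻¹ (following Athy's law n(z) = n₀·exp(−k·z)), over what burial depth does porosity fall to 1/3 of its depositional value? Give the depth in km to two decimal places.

2.15 km

n/n₀ = 1/3 ⇒ exp(−k·z) = 1/3 ⇒ z = ln(3) / k
z = 1.0986 / 0.51 = 2.154 km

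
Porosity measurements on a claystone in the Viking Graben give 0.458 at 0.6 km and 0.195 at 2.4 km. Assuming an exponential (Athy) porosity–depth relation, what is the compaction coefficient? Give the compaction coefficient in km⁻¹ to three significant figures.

Athy: phi(d) = phi₀ e^(−cd) ⇒ phi₁/phi₂ = e^{c(d₂−d₁)} ⇒ c = ln(phi₁/phi₂)/(d₂−d₁)
c = ln(0.458/0.195) / (2.4 − 0.6) = ln(2.349) / 1.8 = 0.8539 / 1.8 = 0.4744 km⁻¹

0.474 km⁻¹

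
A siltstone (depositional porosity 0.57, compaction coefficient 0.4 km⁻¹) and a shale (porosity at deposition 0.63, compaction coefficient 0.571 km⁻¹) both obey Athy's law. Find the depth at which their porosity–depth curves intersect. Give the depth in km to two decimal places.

Set n₀ₐ e^(−cₐd) = n₀ᵦ e^(−cᵦd) ⇒ ln(n₀ₐ/n₀ᵦ) = (cₐ − cᵦ)·d
d = ln(0.57/0.63) / (0.4 − 0.571) = -0.1001 / -0.171 = 0.585 km

0.59 km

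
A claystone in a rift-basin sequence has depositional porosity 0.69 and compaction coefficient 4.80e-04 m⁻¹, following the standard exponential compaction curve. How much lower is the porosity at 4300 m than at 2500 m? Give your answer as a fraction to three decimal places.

0.120

Working in km (1 km = 1000 m; k in km⁻¹ = k in m⁻¹ × 1000):
n(2.5) = 0.69·e^(−0.48×2.5) = 0.2078
n(4.3) = 0.69·e^(−0.48×4.3) = 0.0876
Δn = 0.2078 − 0.0876 = 0.1202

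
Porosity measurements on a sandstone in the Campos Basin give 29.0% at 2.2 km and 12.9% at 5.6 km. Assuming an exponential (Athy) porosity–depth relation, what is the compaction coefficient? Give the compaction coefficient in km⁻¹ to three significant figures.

0.238 km⁻¹

Athy: n(d) = n₀ e^(−βd) ⇒ n₁/n₂ = e^{β(d₂−d₁)} ⇒ β = ln(n₁/n₂)/(d₂−d₁)
β = ln(0.29/0.129) / (5.6 − 2.2) = ln(2.248) / 3.4 = 0.8101 / 3.4 = 0.2383 km⁻¹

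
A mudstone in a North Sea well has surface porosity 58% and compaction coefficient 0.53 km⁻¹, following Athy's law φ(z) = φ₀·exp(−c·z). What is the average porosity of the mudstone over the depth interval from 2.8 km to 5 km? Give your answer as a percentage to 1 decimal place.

7.8%

⟨φ⟩ = (1/(z₂−z₁)) ∫ φ₀ e^(−cz) dz = φ₀·(e^(−c·z₁) − e^(−c·z₂)) / (c·(z₂−z₁))
e^(−0.53×2.8) = 0.2267; e^(−0.53×5) = 0.0707
⟨φ⟩ = 0.58 × (0.2267 − 0.0707) / (0.53 × 2.2) = 0.58 × 0.1339 = 0.0776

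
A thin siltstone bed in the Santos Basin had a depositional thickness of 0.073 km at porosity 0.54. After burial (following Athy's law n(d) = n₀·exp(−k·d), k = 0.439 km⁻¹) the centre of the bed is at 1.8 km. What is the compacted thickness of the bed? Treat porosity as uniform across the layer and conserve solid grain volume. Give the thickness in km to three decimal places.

Porosity at 1.8 km: n = 0.54·exp(−0.439×1.8) = 0.2450
Solid-volume conservation: h(1−n) = h₀(1−n₀) ⇒ h = h₀·(1−n₀)/(1−n)
h = 0.073 × (1 − 0.54)/(1 − 0.2450) = 0.073 × 0.6093 = 0.0445 km

0.044 km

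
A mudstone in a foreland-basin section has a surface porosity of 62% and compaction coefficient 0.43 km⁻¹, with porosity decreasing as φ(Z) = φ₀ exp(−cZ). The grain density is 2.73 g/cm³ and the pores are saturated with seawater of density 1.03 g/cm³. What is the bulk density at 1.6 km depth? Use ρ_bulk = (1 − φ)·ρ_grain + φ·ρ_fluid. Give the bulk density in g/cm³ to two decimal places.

Porosity at depth: φ = 0.62·exp(−0.43×1.6) = 0.62×0.5026 = 0.3116
Bulk density: ρ_b = (1−φ)ρ_g + φ·ρ_f = 0.6884×2.73 + 0.3116×1.03
       = 1.879 + 0.321 = 2.200 g/cm³

2.20 g/cm³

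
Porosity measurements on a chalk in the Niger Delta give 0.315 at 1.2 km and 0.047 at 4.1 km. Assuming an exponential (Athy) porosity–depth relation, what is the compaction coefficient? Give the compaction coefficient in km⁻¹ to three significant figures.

Athy: φ(Z) = φ₀ e^(−cZ) ⇒ φ₁/φ₂ = e^{c(Z₂−Z₁)} ⇒ c = ln(φ₁/φ₂)/(Z₂−Z₁)
c = ln(0.315/0.047) / (4.1 − 1.2) = ln(6.702) / 2.9 = 1.9024 / 2.9 = 0.656 km⁻¹

0.656 km⁻¹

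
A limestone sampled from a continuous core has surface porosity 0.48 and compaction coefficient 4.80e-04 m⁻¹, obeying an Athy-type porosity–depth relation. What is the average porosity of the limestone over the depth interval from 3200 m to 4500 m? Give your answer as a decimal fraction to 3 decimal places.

0.077

Working in km (1 km = 1000 m; c in km⁻¹ = c in m⁻¹ × 1000):
⟨phi⟩ = (1/(z₂−z₁)) ∫ phi₀ e^(−cz) dz = phi₀·(e^(−c·z₁) − e^(−c·z₂)) / (c·(z₂−z₁))
e^(−0.48×3.2) = 0.2152; e^(−0.48×4.5) = 0.1153
⟨phi⟩ = 0.48 × (0.2152 − 0.1153) / (0.48 × 1.3) = 0.48 × 0.1601 = 0.0769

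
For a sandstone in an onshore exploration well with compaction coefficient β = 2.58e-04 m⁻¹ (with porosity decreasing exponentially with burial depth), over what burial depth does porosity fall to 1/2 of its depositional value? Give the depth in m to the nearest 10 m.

2690 m

Working in km (1 km = 1000 m; β in km⁻¹ = β in m⁻¹ × 1000):
n/n₀ = 1/2 ⇒ exp(−β·Z) = 1/2 ⇒ Z = ln(2) / β
Z = 0.6931 / 0.258 = 2.687 km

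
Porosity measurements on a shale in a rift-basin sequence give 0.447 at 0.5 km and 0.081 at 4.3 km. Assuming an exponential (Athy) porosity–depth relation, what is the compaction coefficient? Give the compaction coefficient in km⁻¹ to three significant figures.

Athy: φ(d) = φ₀ e^(−βd) ⇒ φ₁/φ₂ = e^{β(d₂−d₁)} ⇒ β = ln(φ₁/φ₂)/(d₂−d₁)
β = ln(0.447/0.081) / (4.3 − 0.5) = ln(5.519) / 3.8 = 1.7081 / 3.8 = 0.4495 km⁻¹

0.450 km⁻¹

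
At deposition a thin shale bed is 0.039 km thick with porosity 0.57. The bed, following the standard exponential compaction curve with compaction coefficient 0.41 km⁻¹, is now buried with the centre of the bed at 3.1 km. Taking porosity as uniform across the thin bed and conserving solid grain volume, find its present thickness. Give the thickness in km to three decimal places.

Porosity at 3.1 km: phi = 0.57·exp(−0.41×3.1) = 0.1599
Solid-volume conservation: h(1−phi) = h₀(1−phi₀) ⇒ h = h₀·(1−phi₀)/(1−phi)
h = 0.039 × (1 − 0.57)/(1 − 0.1599) = 0.039 × 0.5119 = 0.0200 km

0.020 km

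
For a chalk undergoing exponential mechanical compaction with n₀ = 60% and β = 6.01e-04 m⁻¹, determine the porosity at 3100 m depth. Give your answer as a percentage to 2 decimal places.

9.31%

Working in km (1 km = 1000 m; β in km⁻¹ = β in m⁻¹ × 1000):
n = n₀·exp(−β·d) = 0.6 × exp(−0.601 × 3.1) = 0.6 × exp(−1.863)
  = 0.6 × 0.1552 = 0.0931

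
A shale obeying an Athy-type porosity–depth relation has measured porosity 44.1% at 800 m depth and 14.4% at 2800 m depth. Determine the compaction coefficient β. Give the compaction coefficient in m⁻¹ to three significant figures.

Working in km (1 km = 1000 m; β in km⁻¹ = β in m⁻¹ × 1000):
Athy: n(d) = n₀ e^(−βd) ⇒ n₁/n₂ = e^{β(d₂−d₁)} ⇒ β = ln(n₁/n₂)/(d₂−d₁)
β = ln(0.441/0.144) / (2.8 − 0.8) = ln(3.063) / 2 = 1.1192 / 2 = 0.5596 km⁻¹

0.000560 m⁻¹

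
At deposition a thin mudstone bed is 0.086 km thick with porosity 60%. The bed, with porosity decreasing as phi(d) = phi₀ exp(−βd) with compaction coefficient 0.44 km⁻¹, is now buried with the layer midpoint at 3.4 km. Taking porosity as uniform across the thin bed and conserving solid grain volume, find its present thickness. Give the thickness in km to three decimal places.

0.040 km

Porosity at 3.4 km: phi = 0.6·exp(−0.44×3.4) = 0.1344
Solid-volume conservation: h(1−phi) = h₀(1−phi₀) ⇒ h = h₀·(1−phi₀)/(1−phi)
h = 0.086 × (1 − 0.6)/(1 − 0.1344) = 0.086 × 0.4621 = 0.0397 km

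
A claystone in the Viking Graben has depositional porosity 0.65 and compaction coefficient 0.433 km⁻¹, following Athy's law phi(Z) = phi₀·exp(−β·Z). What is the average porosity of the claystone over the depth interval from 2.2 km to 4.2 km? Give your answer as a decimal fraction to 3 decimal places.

0.168

⟨phi⟩ = (1/(Z₂−Z₁)) ∫ phi₀ e^(−βZ) dZ = phi₀·(e^(−β·Z₁) − e^(−β·Z₂)) / (β·(Z₂−Z₁))
e^(−0.433×2.2) = 0.3857; e^(−0.433×4.2) = 0.1623
⟨phi⟩ = 0.65 × (0.3857 − 0.1623) / (0.433 × 2) = 0.65 × 0.2581 = 0.1677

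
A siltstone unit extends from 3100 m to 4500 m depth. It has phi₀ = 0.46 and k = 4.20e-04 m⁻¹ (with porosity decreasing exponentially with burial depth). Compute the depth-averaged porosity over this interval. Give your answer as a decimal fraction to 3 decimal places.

Working in km (1 km = 1000 m; k in km⁻¹ = k in m⁻¹ × 1000):
⟨phi⟩ = (1/(d₂−d₁)) ∫ phi₀ e^(−kd) dd = phi₀·(e^(−k·d₁) − e^(−k·d₂)) / (k·(d₂−d₁))
e^(−0.42×3.1) = 0.2720; e^(−0.42×4.5) = 0.1511
⟨phi⟩ = 0.46 × (0.2720 − 0.1511) / (0.42 × 1.4) = 0.46 × 0.2056 = 0.0946

0.095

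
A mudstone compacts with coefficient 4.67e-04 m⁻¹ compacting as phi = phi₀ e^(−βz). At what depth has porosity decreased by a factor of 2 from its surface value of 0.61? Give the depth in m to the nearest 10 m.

Working in km (1 km = 1000 m; β in km⁻¹ = β in m⁻¹ × 1000):
phi/phi₀ = 1/2 ⇒ exp(−β·z) = 1/2 ⇒ z = ln(2) / β
z = 0.6931 / 0.467 = 1.484 km

1480 m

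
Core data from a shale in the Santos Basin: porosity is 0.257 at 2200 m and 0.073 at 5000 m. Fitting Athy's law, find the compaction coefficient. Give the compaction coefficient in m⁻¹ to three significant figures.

0.000450 m⁻¹

Working in km (1 km = 1000 m; β in km⁻¹ = β in m⁻¹ × 1000):
Athy: φ(Z) = φ₀ e^(−βZ) ⇒ φ₁/φ₂ = e^{β(Z₂−Z₁)} ⇒ β = ln(φ₁/φ₂)/(Z₂−Z₁)
β = ln(0.257/0.073) / (5 − 2.2) = ln(3.521) / 2.8 = 1.2586 / 2.8 = 0.4495 km⁻¹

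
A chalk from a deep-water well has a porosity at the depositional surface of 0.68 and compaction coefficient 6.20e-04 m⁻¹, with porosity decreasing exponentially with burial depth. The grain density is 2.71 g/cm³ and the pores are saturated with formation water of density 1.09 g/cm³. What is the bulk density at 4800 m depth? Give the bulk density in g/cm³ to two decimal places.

Working in km (1 km = 1000 m; c in km⁻¹ = c in m⁻¹ × 1000):
Porosity at depth: n = 0.68·exp(−0.62×4.8) = 0.68×0.0510 = 0.0347
Bulk density: ρ_b = (1−n)ρ_g + n·ρ_f = 0.9653×2.71 + 0.0347×1.09
       = 2.616 + 0.038 = 2.654 g/cm³

2.65 g/cm³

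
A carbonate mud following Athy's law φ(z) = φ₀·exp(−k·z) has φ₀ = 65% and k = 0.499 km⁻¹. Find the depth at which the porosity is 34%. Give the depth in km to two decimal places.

Invert Athy's law: z = ln(φ₀/φ) / k
z = ln(0.65/0.34) / 0.499 = ln(1.912) / 0.499 = 0.6480 / 0.499 = 1.299 km

1.30 km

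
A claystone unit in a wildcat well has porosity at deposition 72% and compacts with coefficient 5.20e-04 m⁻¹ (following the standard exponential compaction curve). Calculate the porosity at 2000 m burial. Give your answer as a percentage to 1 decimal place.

Working in km (1 km = 1000 m; c in km⁻¹ = c in m⁻¹ × 1000):
phi = phi₀·exp(−c·d) = 0.72 × exp(−0.52 × 2) = 0.72 × exp(−1.04)
  = 0.72 × 0.3535 = 0.2545

25.4%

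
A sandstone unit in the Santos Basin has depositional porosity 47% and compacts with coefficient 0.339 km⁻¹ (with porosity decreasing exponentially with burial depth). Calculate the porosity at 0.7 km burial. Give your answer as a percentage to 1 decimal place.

n = n₀·exp(−β·Z) = 0.47 × exp(−0.339 × 0.7) = 0.47 × exp(−0.2373)
  = 0.47 × 0.7888 = 0.3707

37.1%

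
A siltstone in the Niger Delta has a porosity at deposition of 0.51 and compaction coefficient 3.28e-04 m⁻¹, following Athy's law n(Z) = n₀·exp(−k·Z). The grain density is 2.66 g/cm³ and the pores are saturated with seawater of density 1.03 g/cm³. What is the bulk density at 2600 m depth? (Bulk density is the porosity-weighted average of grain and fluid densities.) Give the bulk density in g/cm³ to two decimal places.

2.31 g/cm³

Working in km (1 km = 1000 m; k in km⁻¹ = k in m⁻¹ × 1000):
Porosity at depth: n = 0.51·exp(−0.328×2.6) = 0.51×0.4262 = 0.2174
Bulk density: ρ_b = (1−n)ρ_g + n·ρ_f = 0.7826×2.66 + 0.2174×1.03
       = 2.082 + 0.224 = 2.306 g/cm³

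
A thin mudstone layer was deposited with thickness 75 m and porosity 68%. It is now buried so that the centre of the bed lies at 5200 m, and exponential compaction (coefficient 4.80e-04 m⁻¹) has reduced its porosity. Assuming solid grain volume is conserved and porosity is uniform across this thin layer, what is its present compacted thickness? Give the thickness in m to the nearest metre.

25 m

Working in km (1 km = 1000 m; k in km⁻¹ = k in m⁻¹ × 1000):
Porosity at 5.2 km: phi = 0.68·exp(−0.48×5.2) = 0.0560
Solid-volume conservation: h(1−phi) = h₀(1−phi₀) ⇒ h = h₀·(1−phi₀)/(1−phi)
h = 0.075 × (1 − 0.68)/(1 − 0.0560) = 0.075 × 0.3390 = 0.0254 km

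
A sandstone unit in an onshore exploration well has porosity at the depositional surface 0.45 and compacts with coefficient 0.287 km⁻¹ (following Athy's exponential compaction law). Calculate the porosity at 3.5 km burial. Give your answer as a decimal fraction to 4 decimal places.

0.1648

n = n₀·exp(−β·Z) = 0.45 × exp(−0.287 × 3.5) = 0.45 × exp(−1.004)
  = 0.45 × 0.3662 = 0.1648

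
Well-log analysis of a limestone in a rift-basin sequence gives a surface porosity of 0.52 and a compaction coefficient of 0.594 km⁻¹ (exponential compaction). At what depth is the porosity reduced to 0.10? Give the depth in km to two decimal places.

Invert Athy's law: Z = ln(phi₀/phi) / k
Z = ln(0.52/0.1) / 0.594 = ln(5.2) / 0.594 = 1.6487 / 0.594 = 2.776 km

2.78 km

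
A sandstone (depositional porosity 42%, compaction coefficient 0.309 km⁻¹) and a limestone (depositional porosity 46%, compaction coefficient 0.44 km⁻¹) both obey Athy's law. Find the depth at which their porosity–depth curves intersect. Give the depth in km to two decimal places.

0.69 km

Set n₀ₐ e^(−cₐz) = n₀ᵦ e^(−cᵦz) ⇒ ln(n₀ₐ/n₀ᵦ) = (cₐ − cᵦ)·z
z = ln(0.42/0.46) / (0.309 − 0.44) = -0.0910 / -0.131 = 0.694 km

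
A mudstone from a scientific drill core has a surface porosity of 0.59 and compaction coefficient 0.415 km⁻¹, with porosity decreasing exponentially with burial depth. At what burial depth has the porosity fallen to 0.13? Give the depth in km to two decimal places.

3.64 km

Invert Athy's law: d = ln(phi₀/phi) / β
d = ln(0.59/0.13) / 0.415 = ln(4.538) / 0.415 = 1.5126 / 0.415 = 3.645 km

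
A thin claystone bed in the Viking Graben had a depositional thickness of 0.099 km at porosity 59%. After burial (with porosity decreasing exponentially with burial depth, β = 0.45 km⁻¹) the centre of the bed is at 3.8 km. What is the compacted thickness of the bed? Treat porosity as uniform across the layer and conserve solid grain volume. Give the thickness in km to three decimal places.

0.045 km

Porosity at 3.8 km: phi = 0.59·exp(−0.45×3.8) = 0.1067
Solid-volume conservation: h(1−phi) = h₀(1−phi₀) ⇒ h = h₀·(1−phi₀)/(1−phi)
h = 0.099 × (1 − 0.59)/(1 − 0.1067) = 0.099 × 0.4590 = 0.0454 km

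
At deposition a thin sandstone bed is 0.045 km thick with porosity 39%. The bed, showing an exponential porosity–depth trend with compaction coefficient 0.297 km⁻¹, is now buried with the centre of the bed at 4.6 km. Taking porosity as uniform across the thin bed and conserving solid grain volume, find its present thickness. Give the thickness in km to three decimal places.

0.030 km

Porosity at 4.6 km: phi = 0.39·exp(−0.297×4.6) = 0.0995
Solid-volume conservation: h(1−phi) = h₀(1−phi₀) ⇒ h = h₀·(1−phi₀)/(1−phi)
h = 0.045 × (1 − 0.39)/(1 − 0.0995) = 0.045 × 0.6774 = 0.0305 km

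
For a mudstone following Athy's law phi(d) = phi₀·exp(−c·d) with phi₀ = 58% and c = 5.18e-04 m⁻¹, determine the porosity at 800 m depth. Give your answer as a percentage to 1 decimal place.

Working in km (1 km = 1000 m; c in km⁻¹ = c in m⁻¹ × 1000):
phi = phi₀·exp(−c·d) = 0.58 × exp(−0.518 × 0.8) = 0.58 × exp(−0.4144)
  = 0.58 × 0.6607 = 0.3832

38.3%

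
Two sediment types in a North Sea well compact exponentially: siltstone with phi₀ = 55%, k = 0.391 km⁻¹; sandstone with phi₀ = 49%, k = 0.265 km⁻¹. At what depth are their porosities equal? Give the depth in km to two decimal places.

0.92 km

Set phi₀ₐ e^(−kₐZ) = phi₀ᵦ e^(−kᵦZ) ⇒ ln(phi₀ₐ/phi₀ᵦ) = (kₐ − kᵦ)·Z
Z = ln(0.55/0.49) / (0.391 − 0.265) = 0.1155 / 0.126 = 0.917 km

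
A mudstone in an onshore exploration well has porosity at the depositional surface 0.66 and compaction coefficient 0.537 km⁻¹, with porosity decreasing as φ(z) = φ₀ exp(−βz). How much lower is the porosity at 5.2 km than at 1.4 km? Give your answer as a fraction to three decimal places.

0.271

φ(1.4) = 0.66·e^(−0.537×1.4) = 0.3112
φ(5.2) = 0.66·e^(−0.537×5.2) = 0.0404
Δφ = 0.3112 − 0.0404 = 0.2708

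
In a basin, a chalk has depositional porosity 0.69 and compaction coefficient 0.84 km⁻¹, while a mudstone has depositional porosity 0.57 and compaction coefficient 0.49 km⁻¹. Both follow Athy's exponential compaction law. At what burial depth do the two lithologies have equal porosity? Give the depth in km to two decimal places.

0.55 km

Set phi₀ₐ e^(−cₐz) = phi₀ᵦ e^(−cᵦz) ⇒ ln(phi₀ₐ/phi₀ᵦ) = (cₐ − cᵦ)·z
z = ln(0.69/0.57) / (0.84 − 0.49) = 0.1911 / 0.35 = 0.546 km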